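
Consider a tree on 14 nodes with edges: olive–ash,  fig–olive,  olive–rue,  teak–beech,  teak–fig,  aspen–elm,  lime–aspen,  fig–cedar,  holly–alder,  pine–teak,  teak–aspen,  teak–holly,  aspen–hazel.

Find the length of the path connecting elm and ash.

5

Walking from elm: elm – aspen – teak – fig – olive – ash. Length 5.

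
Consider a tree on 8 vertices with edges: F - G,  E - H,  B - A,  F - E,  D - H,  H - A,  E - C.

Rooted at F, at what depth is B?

Climbing from B to the root: B → A → H → E → F. That's 4 steps.

4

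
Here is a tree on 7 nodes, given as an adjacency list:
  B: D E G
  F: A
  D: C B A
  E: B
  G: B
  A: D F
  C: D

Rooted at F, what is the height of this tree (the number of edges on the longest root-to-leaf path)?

A deepest node is G, reached by F–A–D–B–G.
That path has 4 edges, so the height is 4.

4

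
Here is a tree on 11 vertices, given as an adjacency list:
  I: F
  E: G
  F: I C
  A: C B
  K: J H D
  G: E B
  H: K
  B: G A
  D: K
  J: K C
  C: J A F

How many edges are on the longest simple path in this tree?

7

Starting from E, a farthest node is H at distance 7.
One longest path: E – G – B – A – C – J – K – H.
So the diameter is 7.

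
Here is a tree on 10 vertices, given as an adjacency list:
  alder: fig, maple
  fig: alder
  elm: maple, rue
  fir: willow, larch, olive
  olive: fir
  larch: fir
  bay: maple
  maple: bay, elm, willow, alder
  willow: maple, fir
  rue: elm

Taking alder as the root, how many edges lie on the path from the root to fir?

Climbing from fir to the root: fir–willow–maple–alder. That's 3 steps.

3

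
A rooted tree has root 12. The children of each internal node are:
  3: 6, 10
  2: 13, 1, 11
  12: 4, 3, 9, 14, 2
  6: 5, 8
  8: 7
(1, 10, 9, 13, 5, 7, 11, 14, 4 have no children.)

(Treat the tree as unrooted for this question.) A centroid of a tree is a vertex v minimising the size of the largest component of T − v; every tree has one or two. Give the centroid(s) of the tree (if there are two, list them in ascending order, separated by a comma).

Removing 12 splits the tree into components of sizes 6, 4, 1, 1, 1; the largest is 6 ≤ ⌊14/2⌋ = 7.
No neighbour of 12 does as well, so 12 is the unique centroid.

12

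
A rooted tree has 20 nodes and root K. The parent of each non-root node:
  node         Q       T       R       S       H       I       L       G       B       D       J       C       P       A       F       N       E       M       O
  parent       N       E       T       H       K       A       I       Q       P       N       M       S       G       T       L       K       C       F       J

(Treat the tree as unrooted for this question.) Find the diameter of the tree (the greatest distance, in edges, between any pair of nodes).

17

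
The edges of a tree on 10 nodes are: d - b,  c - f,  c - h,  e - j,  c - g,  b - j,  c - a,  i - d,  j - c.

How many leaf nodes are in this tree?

The leaves are a, e, f, g, h, i.
That is 6 leaves.

6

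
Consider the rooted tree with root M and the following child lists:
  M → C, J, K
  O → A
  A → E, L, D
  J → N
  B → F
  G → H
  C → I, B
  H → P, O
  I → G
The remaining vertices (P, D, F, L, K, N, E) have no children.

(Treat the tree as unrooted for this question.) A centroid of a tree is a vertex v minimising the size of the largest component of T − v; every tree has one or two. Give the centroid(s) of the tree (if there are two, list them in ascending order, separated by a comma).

G, I

Removing G splits the tree into components of sizes 8, 7; the largest is 8 ≤ ⌊16/2⌋ = 8.
I is adjacent to G and is also a centroid (the largest component after removing it is likewise 8).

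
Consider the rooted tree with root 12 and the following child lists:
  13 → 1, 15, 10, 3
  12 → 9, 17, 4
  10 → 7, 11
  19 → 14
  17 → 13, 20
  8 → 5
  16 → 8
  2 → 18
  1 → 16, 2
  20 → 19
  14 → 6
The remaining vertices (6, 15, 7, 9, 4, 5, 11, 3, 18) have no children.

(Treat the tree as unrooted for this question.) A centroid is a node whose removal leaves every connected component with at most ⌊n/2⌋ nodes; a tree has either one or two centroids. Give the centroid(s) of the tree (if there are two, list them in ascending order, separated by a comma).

13

Removing 13 splits the tree into components of sizes 8, 6, 3, 1, 1; the largest is 8 ≤ ⌊20/2⌋ = 10.
Every other node leaves some component of size > 10, so the centroid is unique.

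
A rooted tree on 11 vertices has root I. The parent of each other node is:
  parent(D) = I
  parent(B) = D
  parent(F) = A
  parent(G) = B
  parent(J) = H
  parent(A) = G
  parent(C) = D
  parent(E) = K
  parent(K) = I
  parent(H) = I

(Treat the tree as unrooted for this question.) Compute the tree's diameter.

Starting from F, a farthest node is J at distance 7.
One longest path: F - A - G - B - D - I - H - J.
So the diameter is 7.

7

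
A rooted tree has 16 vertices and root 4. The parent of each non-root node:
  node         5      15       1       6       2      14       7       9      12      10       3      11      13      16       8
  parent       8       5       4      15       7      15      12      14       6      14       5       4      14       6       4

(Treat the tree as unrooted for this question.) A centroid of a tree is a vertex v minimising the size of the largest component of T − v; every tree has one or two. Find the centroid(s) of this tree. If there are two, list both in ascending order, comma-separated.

15

Delete 15: the remaining components have sizes 6, 5, 4. Max 6 ≤ 8, so 15 is a centroid.
Every other node leaves some component of size > 8, so the centroid is unique.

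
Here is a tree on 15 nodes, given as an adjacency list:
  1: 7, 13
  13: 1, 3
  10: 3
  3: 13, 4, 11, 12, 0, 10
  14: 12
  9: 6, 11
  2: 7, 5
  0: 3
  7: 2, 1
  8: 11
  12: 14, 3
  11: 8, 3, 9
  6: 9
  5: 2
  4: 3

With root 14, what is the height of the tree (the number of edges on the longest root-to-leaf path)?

7

A deepest node is 5, reached by 14 – 12 – 3 – 13 – 1 – 7 – 2 – 5.
That path has 7 edges, so the height is 7.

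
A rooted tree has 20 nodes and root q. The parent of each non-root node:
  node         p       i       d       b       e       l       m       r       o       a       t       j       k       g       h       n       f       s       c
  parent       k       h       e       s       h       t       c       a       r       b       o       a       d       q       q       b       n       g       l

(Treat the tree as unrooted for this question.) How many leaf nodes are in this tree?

Exactly 5 nodes have a single neighbour: f, i, j, m, p.

5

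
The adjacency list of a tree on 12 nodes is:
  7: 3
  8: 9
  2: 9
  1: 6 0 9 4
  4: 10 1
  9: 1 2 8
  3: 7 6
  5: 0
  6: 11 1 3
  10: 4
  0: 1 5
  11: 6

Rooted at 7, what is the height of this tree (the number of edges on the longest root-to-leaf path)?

A deepest node is 5, reached by 7 – 3 – 6 – 1 – 0 – 5.
That path has 5 edges, so the height is 5.

5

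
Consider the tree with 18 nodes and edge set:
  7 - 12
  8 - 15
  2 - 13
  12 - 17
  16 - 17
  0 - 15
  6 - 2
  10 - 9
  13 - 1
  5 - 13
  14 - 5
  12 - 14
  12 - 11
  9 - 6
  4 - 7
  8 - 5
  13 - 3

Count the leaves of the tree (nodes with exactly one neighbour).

7

Exactly 7 nodes have a single neighbour: 0, 1, 3, 4, 10, 11, 16.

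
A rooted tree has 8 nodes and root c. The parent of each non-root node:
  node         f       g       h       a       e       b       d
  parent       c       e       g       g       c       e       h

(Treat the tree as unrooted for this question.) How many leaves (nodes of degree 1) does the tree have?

The leaves are a, b, d, f.
That is 4 leaves.

4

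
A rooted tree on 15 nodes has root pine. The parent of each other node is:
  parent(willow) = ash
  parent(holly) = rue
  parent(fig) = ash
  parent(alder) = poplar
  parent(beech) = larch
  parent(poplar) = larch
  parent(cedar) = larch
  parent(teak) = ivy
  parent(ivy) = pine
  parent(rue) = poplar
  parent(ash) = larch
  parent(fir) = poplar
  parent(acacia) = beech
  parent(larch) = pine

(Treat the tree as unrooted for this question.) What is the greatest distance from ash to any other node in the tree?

Distances from ash peak at 4, attained at holly (teak also at distance 4).
ash–larch–poplar–rue–holly

4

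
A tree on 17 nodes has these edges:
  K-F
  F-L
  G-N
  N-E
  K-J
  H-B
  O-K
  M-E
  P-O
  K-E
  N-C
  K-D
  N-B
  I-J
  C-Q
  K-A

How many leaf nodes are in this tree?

9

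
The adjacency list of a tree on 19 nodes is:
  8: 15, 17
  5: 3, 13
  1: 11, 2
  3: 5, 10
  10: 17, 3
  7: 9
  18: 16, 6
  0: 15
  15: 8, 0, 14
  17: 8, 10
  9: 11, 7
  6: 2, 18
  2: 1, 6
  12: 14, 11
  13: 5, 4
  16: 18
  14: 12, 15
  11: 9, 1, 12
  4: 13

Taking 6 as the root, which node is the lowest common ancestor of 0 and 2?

2

0's ancestor chain is 0, 15, 14, 12, 11, 1, 2, 6 and 2's is 2, 6; they first meet at 2.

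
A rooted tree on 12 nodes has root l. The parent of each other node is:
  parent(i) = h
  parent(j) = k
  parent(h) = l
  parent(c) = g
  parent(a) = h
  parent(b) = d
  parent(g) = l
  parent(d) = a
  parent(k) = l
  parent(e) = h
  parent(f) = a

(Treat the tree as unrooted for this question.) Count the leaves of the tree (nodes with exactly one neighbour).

The leaves are b, c, e, f, i, j.
That is 6 leaves.

6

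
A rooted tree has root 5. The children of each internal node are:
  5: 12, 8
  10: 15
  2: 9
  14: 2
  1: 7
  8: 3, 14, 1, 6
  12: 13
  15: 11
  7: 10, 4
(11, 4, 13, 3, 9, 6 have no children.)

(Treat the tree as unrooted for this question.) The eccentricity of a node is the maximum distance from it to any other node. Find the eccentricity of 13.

8

A farthest node from 13 is 11.
The path 13-12-5-8-1-7-10-15-11 has 8 edges.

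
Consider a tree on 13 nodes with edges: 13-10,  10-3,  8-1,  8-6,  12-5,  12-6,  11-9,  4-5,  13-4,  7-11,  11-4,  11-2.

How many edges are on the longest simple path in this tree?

A longest path is 1 – 8 – 6 – 12 – 5 – 4 – 13 – 10 – 3, with 8 edges.

8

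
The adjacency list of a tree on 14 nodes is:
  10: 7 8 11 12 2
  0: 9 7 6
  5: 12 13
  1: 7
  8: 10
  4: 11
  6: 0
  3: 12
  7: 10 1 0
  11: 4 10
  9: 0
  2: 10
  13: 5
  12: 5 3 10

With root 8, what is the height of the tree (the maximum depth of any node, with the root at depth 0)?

4

A deepest node is 9, reached by 8–10–7–0–9.
That path has 4 edges, so the height is 4.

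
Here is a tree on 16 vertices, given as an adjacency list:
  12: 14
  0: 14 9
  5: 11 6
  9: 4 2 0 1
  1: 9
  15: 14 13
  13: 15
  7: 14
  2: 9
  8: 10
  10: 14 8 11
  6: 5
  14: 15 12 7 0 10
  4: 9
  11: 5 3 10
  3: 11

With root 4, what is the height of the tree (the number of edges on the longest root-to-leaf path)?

7

A deepest node is 6, reached by 4-9-0-14-10-11-5-6.
That path has 7 edges, so the height is 7.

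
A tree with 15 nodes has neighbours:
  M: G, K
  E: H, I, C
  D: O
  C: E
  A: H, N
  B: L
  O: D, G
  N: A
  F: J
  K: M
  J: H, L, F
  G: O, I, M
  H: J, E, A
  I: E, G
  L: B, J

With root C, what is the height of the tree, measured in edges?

5

A deepest node is D, reached by C → E → I → G → O → D.
That path has 5 edges, so the height is 5.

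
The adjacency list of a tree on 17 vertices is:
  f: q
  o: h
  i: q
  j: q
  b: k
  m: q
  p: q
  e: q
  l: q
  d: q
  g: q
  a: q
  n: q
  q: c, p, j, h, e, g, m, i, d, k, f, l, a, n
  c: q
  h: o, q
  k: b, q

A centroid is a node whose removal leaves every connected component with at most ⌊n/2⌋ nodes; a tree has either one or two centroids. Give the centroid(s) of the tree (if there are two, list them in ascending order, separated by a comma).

If q is removed the pieces have sizes 2, 2, 1, 1, 1, 1, 1, 1, 1, 1, 1, 1, 1, 1, all ≤ ⌊17/2⌋ = 8.
Every other node leaves some component of size > 8, so the centroid is unique.

q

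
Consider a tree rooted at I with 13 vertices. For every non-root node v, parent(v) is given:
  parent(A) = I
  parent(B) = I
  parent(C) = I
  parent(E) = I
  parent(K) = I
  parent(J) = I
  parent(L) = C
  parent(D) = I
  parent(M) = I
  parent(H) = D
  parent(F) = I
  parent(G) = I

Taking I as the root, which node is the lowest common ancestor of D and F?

I

Path D→root: D I; path F→root: F I.
First common node: I.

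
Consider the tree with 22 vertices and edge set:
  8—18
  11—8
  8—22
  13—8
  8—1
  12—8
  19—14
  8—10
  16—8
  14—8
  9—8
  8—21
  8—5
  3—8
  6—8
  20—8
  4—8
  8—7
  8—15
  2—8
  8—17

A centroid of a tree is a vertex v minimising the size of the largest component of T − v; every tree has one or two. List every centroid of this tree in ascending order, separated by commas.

8

Removing 8 splits the tree into components of sizes 2, 1, 1, 1, 1, 1, 1, 1, 1, 1, 1, 1, 1, 1, 1, 1, 1, 1, 1, 1; the largest is 2 ≤ ⌊22/2⌋ = 11.
No neighbour of 8 does as well, so 8 is the unique centroid.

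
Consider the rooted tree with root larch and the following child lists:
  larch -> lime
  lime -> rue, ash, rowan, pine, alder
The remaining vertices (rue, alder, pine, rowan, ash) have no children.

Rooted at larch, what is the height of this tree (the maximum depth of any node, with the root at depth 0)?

A deepest node is rowan, reached by larch – lime – rowan.
That path has 2 edges, so the height is 2.

2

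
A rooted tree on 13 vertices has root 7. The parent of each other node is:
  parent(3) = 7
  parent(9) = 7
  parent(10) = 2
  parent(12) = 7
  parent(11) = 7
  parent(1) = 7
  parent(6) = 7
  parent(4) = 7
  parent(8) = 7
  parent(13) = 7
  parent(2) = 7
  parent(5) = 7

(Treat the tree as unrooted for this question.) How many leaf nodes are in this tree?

Exactly 11 nodes have a single neighbour: 1, 3, 4, 5, 6, 8, 9, 10, 11, 12, 13.

11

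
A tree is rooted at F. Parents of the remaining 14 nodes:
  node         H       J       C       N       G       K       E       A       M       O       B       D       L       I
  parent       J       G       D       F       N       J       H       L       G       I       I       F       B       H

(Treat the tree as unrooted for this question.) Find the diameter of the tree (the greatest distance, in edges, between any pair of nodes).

Starting from A, a farthest node is C at distance 10.
One longest path: A – L – B – I – H – J – G – N – F – D – C.
So the diameter is 10.

10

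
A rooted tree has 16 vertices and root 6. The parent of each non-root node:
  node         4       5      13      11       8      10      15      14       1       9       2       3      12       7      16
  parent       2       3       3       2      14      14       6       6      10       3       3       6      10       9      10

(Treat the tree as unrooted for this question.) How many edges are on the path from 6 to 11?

The path is 6 - 3 - 2 - 11, which has 3 edges.

3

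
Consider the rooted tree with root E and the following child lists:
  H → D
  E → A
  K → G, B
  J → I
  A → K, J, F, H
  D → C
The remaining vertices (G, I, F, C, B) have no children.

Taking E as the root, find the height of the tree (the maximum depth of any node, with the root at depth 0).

The longest root-to-leaf path is E – A – H – D – C (4 edges).

4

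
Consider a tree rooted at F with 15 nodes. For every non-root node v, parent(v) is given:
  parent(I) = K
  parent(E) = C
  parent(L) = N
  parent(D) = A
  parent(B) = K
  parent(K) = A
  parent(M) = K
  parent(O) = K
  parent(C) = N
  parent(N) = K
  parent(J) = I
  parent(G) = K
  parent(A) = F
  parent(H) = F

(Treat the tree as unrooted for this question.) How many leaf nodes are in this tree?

Exactly 9 nodes have a single neighbour: B, D, E, G, H, J, L, M, O.

9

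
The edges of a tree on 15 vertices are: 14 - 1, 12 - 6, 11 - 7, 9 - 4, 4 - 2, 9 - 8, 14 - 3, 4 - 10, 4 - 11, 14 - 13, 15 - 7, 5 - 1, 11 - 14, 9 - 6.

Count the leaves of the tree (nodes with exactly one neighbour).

Exactly 8 nodes have a single neighbour: 2, 3, 5, 8, 10, 12, 13, 15.

8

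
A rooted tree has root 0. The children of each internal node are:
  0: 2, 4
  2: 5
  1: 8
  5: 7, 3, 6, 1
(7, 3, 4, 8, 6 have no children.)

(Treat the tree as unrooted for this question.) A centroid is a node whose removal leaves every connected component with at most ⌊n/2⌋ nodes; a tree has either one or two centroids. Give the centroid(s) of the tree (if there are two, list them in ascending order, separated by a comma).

5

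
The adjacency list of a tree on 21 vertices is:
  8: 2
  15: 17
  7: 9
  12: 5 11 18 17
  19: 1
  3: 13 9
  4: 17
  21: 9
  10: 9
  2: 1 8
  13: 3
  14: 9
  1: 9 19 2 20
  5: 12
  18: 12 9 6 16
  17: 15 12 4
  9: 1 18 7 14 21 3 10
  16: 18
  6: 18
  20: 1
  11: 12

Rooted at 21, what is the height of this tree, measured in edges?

The longest root-to-leaf path is 21 – 9 – 18 – 12 – 17 – 4 (5 edges).

5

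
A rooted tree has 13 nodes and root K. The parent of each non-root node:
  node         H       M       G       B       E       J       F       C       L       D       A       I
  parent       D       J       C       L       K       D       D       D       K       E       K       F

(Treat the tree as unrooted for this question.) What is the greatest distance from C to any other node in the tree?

The node farthest from C is B, via C – D – E – K – L – B — 5 edges.

5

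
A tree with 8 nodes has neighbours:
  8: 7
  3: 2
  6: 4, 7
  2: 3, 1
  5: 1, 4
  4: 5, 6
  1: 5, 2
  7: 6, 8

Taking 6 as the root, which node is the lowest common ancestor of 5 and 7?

5's ancestor chain is 5, 4, 6 and 7's is 7, 6; they first meet at 6.

6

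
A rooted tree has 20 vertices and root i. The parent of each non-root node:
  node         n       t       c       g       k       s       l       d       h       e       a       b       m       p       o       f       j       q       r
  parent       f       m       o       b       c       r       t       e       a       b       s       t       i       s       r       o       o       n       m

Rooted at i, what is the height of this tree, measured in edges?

6

A deepest node is q, reached by i-m-r-o-f-n-q.
That path has 6 edges, so the height is 6.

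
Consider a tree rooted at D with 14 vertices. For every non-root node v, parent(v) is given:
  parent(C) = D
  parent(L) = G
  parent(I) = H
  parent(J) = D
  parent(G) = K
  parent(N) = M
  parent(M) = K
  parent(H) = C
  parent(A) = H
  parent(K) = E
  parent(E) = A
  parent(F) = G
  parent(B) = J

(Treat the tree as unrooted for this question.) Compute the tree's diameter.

BFS from B reaches N last, at distance 9; BFS from N confirms no node is farther.
Path: B – J – D – C – H – A – E – K – M – N.

9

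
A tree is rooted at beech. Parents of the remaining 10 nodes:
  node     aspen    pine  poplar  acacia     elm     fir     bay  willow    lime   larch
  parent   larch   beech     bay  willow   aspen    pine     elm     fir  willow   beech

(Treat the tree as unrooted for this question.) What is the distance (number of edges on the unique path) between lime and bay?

The path is lime - willow - fir - pine - beech - larch - aspen - elm - bay, which has 8 edges.

8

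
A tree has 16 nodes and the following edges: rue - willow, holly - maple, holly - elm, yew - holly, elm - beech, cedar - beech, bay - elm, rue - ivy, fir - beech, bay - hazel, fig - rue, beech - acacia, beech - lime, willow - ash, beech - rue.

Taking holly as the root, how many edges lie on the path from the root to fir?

3

Climbing from fir to the root: fir → beech → elm → holly. That's 3 steps.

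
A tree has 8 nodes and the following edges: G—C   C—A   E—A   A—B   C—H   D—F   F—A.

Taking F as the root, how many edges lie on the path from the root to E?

Climbing from E to the root: E → A → F. That's 2 steps.

2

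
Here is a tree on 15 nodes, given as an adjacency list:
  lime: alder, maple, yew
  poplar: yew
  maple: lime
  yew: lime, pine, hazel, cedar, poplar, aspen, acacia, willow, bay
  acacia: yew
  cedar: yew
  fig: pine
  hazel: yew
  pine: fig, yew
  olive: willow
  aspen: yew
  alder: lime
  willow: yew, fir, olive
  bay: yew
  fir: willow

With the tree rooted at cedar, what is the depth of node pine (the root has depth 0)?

Climbing from pine to the root: pine–yew–cedar. That's 2 steps.

2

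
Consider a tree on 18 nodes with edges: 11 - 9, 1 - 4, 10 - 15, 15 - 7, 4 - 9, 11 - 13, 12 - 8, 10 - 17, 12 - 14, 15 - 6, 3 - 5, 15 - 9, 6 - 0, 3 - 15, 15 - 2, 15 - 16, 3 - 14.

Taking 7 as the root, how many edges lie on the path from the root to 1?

7–15–9–4–1 — 4 edges.

4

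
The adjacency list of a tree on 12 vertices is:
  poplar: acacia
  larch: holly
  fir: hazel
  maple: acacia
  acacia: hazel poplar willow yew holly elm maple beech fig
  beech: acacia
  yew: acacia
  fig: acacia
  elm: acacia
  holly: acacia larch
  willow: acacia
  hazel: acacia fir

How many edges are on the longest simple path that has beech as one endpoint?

The node farthest from beech is larch (fir also at distance 3), via beech–acacia–holly–larch — 3 edges.

3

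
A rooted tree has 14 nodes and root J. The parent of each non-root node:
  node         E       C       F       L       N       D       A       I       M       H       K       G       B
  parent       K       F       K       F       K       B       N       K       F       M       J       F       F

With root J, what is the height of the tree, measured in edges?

The longest root-to-leaf path is J-K-F-M-H (4 edges).

4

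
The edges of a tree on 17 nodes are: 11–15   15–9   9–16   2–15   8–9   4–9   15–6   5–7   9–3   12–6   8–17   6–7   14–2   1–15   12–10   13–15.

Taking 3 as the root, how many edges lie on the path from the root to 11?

3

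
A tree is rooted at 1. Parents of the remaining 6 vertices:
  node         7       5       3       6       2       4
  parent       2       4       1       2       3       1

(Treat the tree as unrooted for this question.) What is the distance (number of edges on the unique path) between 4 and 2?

The path is 4 - 1 - 3 - 2, which has 3 edges.

3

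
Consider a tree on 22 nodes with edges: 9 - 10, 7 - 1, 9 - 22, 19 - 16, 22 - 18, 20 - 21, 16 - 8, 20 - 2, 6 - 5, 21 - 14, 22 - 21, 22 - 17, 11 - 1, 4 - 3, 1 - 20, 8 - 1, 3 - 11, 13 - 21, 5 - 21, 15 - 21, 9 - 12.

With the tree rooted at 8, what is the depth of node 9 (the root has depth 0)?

8 → 1 → 20 → 21 → 22 → 9 — 5 edges.

5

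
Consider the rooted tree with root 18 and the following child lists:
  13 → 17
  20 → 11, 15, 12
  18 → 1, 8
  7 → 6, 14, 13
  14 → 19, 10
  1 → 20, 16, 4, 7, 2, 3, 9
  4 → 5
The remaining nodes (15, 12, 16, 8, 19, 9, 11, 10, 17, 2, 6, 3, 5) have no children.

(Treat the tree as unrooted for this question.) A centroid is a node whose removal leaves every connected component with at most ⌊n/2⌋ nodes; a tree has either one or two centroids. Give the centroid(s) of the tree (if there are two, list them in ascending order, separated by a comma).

Delete 1: the remaining components have sizes 7, 4, 2, 2, 1, 1, 1, 1. Max 7 ≤ 10, so 1 is a centroid.
Every other node leaves some component of size > 10, so the centroid is unique.

1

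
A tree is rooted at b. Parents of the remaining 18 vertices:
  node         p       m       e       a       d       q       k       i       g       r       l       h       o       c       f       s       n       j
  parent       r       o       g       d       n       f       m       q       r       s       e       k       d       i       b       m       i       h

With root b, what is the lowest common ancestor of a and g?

d

Path a→root: a d n i q f b; path g→root: g r s m o d n i q f b.
First common node: d.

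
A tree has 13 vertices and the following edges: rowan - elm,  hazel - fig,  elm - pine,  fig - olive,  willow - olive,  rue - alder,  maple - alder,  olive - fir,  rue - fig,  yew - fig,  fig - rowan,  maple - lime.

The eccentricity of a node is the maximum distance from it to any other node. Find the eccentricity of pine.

The node farthest from pine is lime, via pine-elm-rowan-fig-rue-alder-maple-lime — 7 edges.

7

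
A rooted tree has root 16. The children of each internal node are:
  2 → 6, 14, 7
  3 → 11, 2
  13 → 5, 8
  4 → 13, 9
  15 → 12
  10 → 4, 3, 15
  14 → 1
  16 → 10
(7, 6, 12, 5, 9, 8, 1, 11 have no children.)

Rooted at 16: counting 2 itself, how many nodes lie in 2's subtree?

5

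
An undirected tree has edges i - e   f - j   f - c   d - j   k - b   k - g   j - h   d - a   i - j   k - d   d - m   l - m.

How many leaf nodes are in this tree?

7

Degree-1 nodes: a, b, c, e, g, h, l — 7 of them.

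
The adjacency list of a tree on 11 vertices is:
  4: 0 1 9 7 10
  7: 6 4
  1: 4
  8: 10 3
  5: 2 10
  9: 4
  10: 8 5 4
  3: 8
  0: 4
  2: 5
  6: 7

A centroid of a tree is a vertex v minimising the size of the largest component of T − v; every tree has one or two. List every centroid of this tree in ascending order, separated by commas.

Removing 4 splits the tree into components of sizes 5, 2, 1, 1, 1; the largest is 5 ≤ ⌊11/2⌋ = 5.
Every other node leaves some component of size > 5, so the centroid is unique.

4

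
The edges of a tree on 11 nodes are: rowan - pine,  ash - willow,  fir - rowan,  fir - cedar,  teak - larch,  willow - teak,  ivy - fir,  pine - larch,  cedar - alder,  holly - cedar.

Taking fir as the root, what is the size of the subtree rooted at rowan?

6

Descendants of rowan (including itself): rowan, pine, larch, teak, willow, ash. That's 6.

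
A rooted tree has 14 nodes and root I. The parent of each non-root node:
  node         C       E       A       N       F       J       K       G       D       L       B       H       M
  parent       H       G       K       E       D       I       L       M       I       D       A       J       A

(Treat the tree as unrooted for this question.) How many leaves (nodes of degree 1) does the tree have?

The leaves are B, C, F, N.
That is 4 leaves.

4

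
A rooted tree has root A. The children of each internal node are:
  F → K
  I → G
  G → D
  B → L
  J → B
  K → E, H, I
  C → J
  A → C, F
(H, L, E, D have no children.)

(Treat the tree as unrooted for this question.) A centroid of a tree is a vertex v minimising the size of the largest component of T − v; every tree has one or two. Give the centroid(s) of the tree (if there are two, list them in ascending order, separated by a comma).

Removing F splits the tree into components of sizes 6, 5; the largest is 6 ≤ ⌊12/2⌋ = 6.
Its neighbour K also leaves a largest component of size 6, so both are centroids.

F, K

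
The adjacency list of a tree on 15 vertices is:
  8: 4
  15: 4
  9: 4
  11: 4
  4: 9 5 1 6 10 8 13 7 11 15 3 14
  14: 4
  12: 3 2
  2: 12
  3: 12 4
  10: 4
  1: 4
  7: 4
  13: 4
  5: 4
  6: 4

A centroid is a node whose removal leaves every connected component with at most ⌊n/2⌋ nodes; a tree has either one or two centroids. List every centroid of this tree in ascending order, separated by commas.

Delete 4: the remaining components have sizes 3, 1, 1, 1, 1, 1, 1, 1, 1, 1, 1, 1. Max 3 ≤ 7, so 4 is a centroid.
No neighbour of 4 does as well, so 4 is the unique centroid.

4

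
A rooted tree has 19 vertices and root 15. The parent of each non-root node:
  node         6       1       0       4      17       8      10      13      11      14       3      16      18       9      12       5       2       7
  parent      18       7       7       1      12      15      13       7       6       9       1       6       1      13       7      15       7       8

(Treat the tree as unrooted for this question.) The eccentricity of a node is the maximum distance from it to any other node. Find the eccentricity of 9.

6

Distances from 9 peak at 6, attained at 16 (11 also at distance 6).
9 – 13 – 7 – 1 – 18 – 6 – 16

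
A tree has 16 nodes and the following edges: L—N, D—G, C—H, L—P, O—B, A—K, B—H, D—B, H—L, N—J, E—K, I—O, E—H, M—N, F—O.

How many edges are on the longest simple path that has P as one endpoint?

5

Distances from P peak at 5, attained at G (F, I, A also at distance 5).
P – L – H – B – D – G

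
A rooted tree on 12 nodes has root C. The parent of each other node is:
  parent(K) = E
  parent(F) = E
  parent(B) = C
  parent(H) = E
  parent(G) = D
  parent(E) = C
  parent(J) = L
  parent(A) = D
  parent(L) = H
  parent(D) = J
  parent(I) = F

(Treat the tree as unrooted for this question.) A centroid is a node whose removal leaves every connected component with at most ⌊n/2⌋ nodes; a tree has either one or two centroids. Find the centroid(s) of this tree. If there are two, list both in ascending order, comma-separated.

E, H

Delete H: the remaining components have sizes 6, 5. Max 6 ≤ 6, so H is a centroid.
E is adjacent to H and is also a centroid (the largest component after removing it is likewise 6).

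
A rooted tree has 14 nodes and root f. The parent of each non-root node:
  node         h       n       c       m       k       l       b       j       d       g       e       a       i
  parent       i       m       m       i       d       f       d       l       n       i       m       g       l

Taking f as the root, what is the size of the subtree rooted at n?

Descendants of n (including itself): n, d, k, b. That's 4.

4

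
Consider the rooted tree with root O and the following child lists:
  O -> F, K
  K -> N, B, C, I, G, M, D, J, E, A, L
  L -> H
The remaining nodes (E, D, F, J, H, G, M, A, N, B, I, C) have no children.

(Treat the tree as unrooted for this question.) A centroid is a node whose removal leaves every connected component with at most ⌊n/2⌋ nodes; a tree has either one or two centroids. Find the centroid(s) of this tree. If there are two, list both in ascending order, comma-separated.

Removing K splits the tree into components of sizes 2, 2, 1, 1, 1, 1, 1, 1, 1, 1, 1, 1; the largest is 2 ≤ ⌊15/2⌋ = 7.
No neighbour of K does as well, so K is the unique centroid.

K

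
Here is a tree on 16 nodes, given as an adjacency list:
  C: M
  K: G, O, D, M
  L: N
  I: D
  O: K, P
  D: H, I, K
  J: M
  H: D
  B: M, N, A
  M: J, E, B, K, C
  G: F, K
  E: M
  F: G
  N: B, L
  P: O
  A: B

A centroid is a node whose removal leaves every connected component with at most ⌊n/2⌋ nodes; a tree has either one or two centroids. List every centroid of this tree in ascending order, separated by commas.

K, M

Delete M: the remaining components have sizes 8, 4, 1, 1, 1. Max 8 ≤ 8, so M is a centroid.
K is adjacent to M and is also a centroid (the largest component after removing it is likewise 8).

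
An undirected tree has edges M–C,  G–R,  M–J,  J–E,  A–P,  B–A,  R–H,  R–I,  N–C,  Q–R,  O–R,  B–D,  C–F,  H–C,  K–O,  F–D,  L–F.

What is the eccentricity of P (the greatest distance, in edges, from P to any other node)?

9

A farthest node from P is K.
The path P – A – B – D – F – C – H – R – O – K has 9 edges.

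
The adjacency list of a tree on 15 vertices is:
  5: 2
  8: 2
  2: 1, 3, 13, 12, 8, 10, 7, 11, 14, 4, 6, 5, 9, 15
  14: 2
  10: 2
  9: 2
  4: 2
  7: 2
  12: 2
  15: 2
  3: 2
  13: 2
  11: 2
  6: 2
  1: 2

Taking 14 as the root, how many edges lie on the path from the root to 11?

2

Path from 14 to 11: 14 → 2 → 11, which has 2 edges.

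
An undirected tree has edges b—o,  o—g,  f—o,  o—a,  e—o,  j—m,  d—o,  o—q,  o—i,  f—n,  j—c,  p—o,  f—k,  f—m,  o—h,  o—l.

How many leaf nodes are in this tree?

13

The leaves are a, b, c, d, e, g, h, i, k, l, n, p, q.
That is 13 leaves.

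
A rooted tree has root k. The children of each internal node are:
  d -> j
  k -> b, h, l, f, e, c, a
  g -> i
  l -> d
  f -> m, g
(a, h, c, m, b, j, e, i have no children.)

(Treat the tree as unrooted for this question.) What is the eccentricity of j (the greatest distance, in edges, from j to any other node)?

The node farthest from j is i, via j–d–l–k–f–g–i — 6 edges.

6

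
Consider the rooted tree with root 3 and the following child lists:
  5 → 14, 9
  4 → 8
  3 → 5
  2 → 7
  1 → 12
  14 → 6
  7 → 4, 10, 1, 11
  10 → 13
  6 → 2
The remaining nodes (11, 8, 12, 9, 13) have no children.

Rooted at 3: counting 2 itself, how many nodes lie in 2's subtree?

The subtree rooted at 2 contains: 2, 7, 10, 1, 4, 11, 13, 12, 8 — 9 nodes.

9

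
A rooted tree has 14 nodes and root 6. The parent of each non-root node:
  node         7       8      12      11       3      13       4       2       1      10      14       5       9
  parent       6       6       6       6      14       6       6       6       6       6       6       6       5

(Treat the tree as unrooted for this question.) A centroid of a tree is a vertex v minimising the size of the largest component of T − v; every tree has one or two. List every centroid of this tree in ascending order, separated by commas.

6

If 6 is removed the pieces have sizes 2, 2, 1, 1, 1, 1, 1, 1, 1, 1, 1, all ≤ ⌊14/2⌋ = 7.
No neighbour of 6 does as well, so 6 is the unique centroid.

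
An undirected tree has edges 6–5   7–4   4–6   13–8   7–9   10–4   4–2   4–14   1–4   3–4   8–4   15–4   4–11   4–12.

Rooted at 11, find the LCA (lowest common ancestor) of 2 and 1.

4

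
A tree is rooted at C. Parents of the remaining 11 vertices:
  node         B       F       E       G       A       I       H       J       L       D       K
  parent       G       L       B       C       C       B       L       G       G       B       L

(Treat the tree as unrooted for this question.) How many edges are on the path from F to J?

3

F – L – G – J: 3 edges.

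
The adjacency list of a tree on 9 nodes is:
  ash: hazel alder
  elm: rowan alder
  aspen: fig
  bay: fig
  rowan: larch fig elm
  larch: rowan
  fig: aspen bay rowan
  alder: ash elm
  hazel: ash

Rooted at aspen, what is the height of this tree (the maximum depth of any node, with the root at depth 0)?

The longest root-to-leaf path is aspen – fig – rowan – elm – alder – ash – hazel (6 edges).

6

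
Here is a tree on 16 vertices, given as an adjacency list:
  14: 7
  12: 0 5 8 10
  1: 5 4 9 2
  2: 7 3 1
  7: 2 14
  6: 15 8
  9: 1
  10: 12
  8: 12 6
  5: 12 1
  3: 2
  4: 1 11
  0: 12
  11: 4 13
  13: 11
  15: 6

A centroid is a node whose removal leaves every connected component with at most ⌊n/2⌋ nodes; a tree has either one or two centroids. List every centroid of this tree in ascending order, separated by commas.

Delete 1: the remaining components have sizes 7, 4, 3, 1. Max 7 ≤ 8, so 1 is a centroid.
Every other node leaves some component of size > 8, so the centroid is unique.

1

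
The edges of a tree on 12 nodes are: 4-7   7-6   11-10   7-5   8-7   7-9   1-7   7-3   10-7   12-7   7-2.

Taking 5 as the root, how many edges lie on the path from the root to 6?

2

5–7–6 — 2 edges.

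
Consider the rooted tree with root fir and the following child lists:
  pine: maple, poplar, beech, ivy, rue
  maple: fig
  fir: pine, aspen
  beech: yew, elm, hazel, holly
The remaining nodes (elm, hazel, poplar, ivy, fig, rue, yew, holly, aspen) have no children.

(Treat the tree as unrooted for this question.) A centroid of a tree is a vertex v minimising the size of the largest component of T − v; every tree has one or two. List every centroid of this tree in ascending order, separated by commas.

pine

Delete pine: the remaining components have sizes 5, 2, 2, 1, 1, 1. Max 5 ≤ 6, so pine is a centroid.
No neighbour of pine does as well, so pine is the unique centroid.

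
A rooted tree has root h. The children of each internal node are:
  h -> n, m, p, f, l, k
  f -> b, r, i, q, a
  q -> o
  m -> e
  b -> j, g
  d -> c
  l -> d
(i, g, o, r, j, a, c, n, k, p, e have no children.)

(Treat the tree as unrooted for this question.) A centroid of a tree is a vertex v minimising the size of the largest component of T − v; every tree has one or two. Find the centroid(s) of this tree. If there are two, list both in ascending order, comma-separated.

f, h

Delete f: the remaining components have sizes 9, 3, 2, 1, 1, 1. Max 9 ≤ 9, so f is a centroid.
h is adjacent to f and is also a centroid (the largest component after removing it is likewise 9).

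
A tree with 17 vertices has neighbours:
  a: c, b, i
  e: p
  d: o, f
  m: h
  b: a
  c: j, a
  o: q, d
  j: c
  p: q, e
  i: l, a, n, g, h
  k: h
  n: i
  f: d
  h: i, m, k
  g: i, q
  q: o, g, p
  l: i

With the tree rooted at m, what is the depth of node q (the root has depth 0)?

4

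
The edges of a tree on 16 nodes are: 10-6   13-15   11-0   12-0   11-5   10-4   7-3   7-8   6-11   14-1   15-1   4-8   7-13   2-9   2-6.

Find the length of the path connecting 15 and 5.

8

Walking from 15: 15–13–7–8–4–10–6–11–5. Length 8.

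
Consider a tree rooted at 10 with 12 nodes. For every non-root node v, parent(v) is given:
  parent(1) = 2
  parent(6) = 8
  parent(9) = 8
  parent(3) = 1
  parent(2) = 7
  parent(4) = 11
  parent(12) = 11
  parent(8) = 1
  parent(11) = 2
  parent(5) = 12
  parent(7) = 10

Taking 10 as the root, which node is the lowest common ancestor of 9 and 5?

2

Path 9→root: 9 8 1 2 7 10; path 5→root: 5 12 11 2 7 10.
First common node: 2.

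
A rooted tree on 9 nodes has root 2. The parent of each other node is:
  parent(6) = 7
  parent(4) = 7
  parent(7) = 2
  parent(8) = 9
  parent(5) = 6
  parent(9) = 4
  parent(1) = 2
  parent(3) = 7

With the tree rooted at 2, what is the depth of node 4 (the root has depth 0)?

2

Path from 2 to 4: 2 – 7 – 4, which has 2 edges.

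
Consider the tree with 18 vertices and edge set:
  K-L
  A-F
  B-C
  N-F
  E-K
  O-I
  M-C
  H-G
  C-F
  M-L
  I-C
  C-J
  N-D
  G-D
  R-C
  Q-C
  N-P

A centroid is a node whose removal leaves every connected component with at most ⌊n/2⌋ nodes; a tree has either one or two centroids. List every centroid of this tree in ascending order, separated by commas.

Delete C: the remaining components have sizes 7, 4, 2, 1, 1, 1, 1. Max 7 ≤ 9, so C is a centroid.
Every other node leaves some component of size > 9, so the centroid is unique.

C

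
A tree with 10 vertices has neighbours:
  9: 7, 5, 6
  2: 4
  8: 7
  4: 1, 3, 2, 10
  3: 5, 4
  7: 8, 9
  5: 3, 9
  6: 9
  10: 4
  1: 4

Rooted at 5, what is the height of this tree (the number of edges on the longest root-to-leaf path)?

3

A deepest node is 2, reached by 5 – 3 – 4 – 2.
That path has 3 edges, so the height is 3.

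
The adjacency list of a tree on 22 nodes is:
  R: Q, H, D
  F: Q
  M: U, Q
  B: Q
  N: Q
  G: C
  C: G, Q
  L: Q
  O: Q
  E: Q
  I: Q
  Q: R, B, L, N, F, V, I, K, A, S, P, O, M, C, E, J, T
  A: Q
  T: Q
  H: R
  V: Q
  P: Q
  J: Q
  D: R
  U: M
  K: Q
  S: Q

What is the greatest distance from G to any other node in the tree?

4

The node farthest from G is D (H, U also at distance 4), via G – C – Q – R – D — 4 edges.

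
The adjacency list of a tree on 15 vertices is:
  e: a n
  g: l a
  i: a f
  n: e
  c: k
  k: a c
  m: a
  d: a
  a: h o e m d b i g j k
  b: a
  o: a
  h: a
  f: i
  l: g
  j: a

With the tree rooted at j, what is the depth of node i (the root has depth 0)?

Path from j to i: j–a–i, which has 2 edges.

2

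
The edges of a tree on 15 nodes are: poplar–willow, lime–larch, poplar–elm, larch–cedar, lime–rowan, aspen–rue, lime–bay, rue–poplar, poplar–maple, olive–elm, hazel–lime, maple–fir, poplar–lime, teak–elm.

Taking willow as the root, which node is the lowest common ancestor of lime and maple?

poplar

Ancestors of lime (toward the root): lime, poplar, willow.
Ancestors of maple: maple, poplar, willow.
The deepest node appearing in both lists is poplar.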